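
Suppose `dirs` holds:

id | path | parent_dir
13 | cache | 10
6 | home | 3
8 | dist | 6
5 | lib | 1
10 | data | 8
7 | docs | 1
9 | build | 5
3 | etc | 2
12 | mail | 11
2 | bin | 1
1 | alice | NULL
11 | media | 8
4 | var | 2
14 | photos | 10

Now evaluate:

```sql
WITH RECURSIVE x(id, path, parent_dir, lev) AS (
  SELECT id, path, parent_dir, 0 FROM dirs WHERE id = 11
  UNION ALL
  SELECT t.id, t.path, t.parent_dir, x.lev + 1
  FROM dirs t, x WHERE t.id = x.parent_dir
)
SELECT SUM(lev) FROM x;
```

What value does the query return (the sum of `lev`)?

15

Base: id=11 (media), parent_dir=8, lev 0.
Iteration 1: join on id=8 -> dist (id 8, parent_dir=6, lev 1).
Iteration 2: join on id=6 -> home (id 6, parent_dir=3, lev 2).
Iteration 3: join on id=3 -> etc (id 3, parent_dir=2, lev 3).
Iteration 4: join on id=2 -> bin (id 2, parent_dir=1, lev 4).
Iteration 5: join on id=1 -> alice (id 1, parent_dir=NULL, lev 5).
Iteration 6: parent_dir is NULL; no match; recursion stops.
SUM(lev) = 0 + 1 + 2 + 3 + 4 + 5 = 15.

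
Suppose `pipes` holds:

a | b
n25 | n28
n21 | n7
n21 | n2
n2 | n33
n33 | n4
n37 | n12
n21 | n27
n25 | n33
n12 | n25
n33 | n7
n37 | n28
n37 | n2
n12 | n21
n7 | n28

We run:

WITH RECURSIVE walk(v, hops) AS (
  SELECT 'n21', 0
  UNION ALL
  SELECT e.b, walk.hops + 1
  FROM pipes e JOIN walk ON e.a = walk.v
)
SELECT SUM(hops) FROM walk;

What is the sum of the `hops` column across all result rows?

Base: (n21, hops=0).
Iteration 1: edges from {n21} -> (n2, hops=1), (n27, hops=1), (n7, hops=1).
Iteration 2: edges from {n2,n27,n7} -> (n28, hops=2), (n33, hops=2).
Iteration 3: edges from {n28,n33} -> (n4, hops=3), (n7, hops=3).
Iteration 4: edges from {n4,n7} -> (n28, hops=4).
Iteration 5: no outgoing edges from {n28}; recursion stops.
SUM(hops) = 0 + 1 + 1 + 1 + 2 + 2 + 3 + 3 + 4 = 17.

17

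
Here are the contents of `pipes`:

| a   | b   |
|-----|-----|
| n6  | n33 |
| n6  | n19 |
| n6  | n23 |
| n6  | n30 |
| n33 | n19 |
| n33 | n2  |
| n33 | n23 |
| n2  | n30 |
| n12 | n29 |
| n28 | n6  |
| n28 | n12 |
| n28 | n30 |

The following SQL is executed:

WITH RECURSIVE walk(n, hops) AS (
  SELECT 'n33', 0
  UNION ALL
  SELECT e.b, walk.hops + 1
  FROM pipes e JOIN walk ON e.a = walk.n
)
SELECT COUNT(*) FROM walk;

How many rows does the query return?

5

Base: (n33, hops=0).
Iteration 1: edges from {n33} -> (n19, hops=1), (n2, hops=1), (n23, hops=1).
Iteration 2: edges from {n19,n2,n23} -> (n30, hops=2).
Iteration 3: no outgoing edges from {n30}; recursion stops.
Total rows emitted: 5.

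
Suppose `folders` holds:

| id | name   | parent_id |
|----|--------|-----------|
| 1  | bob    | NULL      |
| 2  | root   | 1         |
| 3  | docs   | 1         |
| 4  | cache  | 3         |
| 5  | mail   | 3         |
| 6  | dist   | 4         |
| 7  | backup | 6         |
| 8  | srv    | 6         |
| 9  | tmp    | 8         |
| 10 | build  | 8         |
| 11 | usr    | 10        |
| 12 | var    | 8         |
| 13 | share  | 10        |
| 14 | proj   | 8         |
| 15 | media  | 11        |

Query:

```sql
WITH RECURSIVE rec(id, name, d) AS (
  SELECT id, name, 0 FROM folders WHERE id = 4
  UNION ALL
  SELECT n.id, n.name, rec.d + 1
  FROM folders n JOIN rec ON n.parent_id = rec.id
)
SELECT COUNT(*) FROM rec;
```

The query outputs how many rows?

Base: id=4 (cache) at d 0.
Iteration 1: rows with parent_id in {4} -> dist (id 6, d 1).
Iteration 2: rows with parent_id in {6} -> backup (id 7, d 2), srv (id 8, d 2).
Iteration 3: rows with parent_id in {7,8} -> tmp (id 9, d 3), build (id 10, d 3), var (id 12, d 3), proj (id 14, d 3).
Iteration 4: rows with parent_id in {9,10,12,14} -> usr (id 11, d 4), share (id 13, d 4).
Iteration 5: rows with parent_id in {11,13} -> media (id 15, d 5).
Iteration 6: no rows with parent_id in {15}; recursion stops.
Total rows emitted: 11.

11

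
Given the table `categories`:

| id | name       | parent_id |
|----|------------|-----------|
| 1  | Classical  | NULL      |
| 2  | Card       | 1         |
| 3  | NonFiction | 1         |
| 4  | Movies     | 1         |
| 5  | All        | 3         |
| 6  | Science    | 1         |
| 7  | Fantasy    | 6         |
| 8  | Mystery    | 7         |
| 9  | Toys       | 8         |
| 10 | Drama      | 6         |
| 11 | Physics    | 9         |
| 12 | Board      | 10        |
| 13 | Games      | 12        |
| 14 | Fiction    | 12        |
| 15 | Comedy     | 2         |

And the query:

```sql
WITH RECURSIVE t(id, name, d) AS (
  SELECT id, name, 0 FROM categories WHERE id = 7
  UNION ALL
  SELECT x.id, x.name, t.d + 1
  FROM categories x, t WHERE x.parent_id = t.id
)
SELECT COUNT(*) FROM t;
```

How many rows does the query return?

4

Base: id=7 (Fantasy) at d 0.
Iteration 1: rows with parent_id in {7} -> Mystery (id 8, d 1).
Iteration 2: rows with parent_id in {8} -> Toys (id 9, d 2).
Iteration 3: rows with parent_id in {9} -> Physics (id 11, d 3).
Iteration 4: no rows with parent_id in {11}; recursion stops.
Total rows emitted: 4.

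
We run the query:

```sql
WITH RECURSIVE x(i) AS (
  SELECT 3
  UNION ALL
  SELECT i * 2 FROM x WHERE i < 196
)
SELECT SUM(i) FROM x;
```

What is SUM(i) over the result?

765

Base: i=3.
Iteration 1: 3 < 196 holds -> i = 3 * 2 = 6.
Iteration 2: 6 < 196 holds -> i = 6 * 2 = 12.
Iteration 3: 12 < 196 holds -> i = 12 * 2 = 24.
Iteration 4: 24 < 196 holds -> i = 24 * 2 = 48.
Iteration 5: 48 < 196 holds -> i = 48 * 2 = 96.
Iteration 6: 96 < 196 holds -> i = 96 * 2 = 192.
Iteration 7: 192 < 196 holds -> i = 192 * 2 = 384.
Iteration 8: 384 < 196 fails; recursion stops.
SUM(i) = 3 + 6 + 12 + 24 + 48 + 96 + 192 + 384 = 765.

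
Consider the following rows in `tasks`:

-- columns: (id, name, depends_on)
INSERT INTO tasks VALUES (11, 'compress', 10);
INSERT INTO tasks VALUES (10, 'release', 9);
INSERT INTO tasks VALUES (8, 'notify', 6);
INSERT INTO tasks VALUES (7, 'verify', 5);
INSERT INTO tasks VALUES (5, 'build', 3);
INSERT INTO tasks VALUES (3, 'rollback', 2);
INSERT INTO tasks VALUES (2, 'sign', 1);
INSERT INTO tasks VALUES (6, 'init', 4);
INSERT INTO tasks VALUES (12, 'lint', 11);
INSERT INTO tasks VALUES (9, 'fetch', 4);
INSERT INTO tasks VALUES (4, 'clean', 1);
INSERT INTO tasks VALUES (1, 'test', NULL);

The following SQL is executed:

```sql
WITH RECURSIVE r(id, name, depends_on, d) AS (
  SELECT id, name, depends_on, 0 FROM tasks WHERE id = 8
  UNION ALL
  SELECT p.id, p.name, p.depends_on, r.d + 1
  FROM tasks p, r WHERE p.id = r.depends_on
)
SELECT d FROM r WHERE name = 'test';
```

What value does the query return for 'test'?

3

Base: id=8 (notify), depends_on=6, d 0.
Iteration 1: join on id=6 -> init (id 6, depends_on=4, d 1).
Iteration 2: join on id=4 -> clean (id 4, depends_on=1, d 2).
Iteration 3: join on id=1 -> test (id 1, depends_on=NULL, d 3).
Iteration 4: depends_on is NULL; no match; recursion stops.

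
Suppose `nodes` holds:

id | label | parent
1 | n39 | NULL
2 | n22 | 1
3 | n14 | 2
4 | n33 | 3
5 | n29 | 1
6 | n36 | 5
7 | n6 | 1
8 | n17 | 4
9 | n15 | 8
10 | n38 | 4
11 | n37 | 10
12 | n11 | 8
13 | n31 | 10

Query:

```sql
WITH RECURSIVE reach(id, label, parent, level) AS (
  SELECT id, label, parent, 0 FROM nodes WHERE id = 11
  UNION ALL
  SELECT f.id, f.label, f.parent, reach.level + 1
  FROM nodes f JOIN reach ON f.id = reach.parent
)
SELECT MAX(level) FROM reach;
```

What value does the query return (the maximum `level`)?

Base: id=11 (n37), parent=10, level 0.
Iteration 1: join on id=10 -> n38 (id 10, parent=4, level 1).
Iteration 2: join on id=4 -> n33 (id 4, parent=3, level 2).
Iteration 3: join on id=3 -> n14 (id 3, parent=2, level 3).
Iteration 4: join on id=2 -> n22 (id 2, parent=1, level 4).
Iteration 5: join on id=1 -> n39 (id 1, parent=NULL, level 5).
Iteration 6: parent is NULL; no match; recursion stops.
level values: 0, 1, 2, 3, 4, 5; the maximum is 5.

5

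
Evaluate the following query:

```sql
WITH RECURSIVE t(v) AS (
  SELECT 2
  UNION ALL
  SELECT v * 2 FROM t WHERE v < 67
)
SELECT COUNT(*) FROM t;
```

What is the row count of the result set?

7

Base: v=2.
Iteration 1: 2 < 67 holds -> v = 2 * 2 = 4.
Iteration 2: 4 < 67 holds -> v = 4 * 2 = 8.
Iteration 3: 8 < 67 holds -> v = 8 * 2 = 16.
Iteration 4: 16 < 67 holds -> v = 16 * 2 = 32.
Iteration 5: 32 < 67 holds -> v = 32 * 2 = 64.
Iteration 6: 64 < 67 holds -> v = 64 * 2 = 128.
Iteration 7: 128 < 67 fails; recursion stops.
Total rows emitted: 7.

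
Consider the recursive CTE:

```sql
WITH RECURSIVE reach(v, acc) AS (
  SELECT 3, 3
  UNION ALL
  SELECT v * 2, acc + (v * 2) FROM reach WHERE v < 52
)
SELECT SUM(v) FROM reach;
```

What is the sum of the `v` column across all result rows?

Base: v=3, acc=3.
Iteration 1: 3 < 52 holds -> v = 3 * 2 = 6, acc = 3 + 6 = 9.
Iteration 2: 6 < 52 holds -> v = 6 * 2 = 12, acc = 9 + 12 = 21.
Iteration 3: 12 < 52 holds -> v = 12 * 2 = 24, acc = 21 + 24 = 45.
Iteration 4: 24 < 52 holds -> v = 24 * 2 = 48, acc = 45 + 48 = 93.
Iteration 5: 48 < 52 holds -> v = 48 * 2 = 96, acc = 93 + 96 = 189.
Iteration 6: 96 < 52 fails; recursion stops.
SUM(v) = 3 + 6 + 12 + 24 + 48 + 96 = 189.

189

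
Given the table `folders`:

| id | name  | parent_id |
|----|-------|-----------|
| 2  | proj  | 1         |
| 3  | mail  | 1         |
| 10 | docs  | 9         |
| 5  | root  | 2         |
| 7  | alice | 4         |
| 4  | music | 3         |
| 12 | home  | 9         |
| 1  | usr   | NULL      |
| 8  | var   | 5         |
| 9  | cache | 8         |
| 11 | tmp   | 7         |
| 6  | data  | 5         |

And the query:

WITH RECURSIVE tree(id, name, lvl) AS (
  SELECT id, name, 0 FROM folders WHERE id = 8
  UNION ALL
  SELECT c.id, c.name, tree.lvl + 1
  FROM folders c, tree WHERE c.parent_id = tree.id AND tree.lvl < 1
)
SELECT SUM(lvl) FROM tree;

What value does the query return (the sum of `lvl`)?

1

Base: id=8 (var) at lvl 0.
Iteration 1: rows with parent_id in {8} -> cache (id 9, lvl 1).
Iteration 2: lvl < 1 fails for all current rows; recursion stops.
SUM(lvl) = 0 + 1 = 1.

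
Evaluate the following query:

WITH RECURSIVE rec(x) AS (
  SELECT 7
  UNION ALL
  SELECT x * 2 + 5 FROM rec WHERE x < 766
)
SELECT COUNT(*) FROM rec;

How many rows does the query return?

8

Base: x=7.
Iteration 1: 7 < 766 holds -> x = 7 * 2 + 5 = 19.
Iteration 2: 19 < 766 holds -> x = 19 * 2 + 5 = 43.
Iteration 3: 43 < 766 holds -> x = 43 * 2 + 5 = 91.
Iteration 4: 91 < 766 holds -> x = 91 * 2 + 5 = 187.
Iteration 5: 187 < 766 holds -> x = 187 * 2 + 5 = 379.
Iteration 6: 379 < 766 holds -> x = 379 * 2 + 5 = 763.
Iteration 7: 763 < 766 holds -> x = 763 * 2 + 5 = 1531.
Iteration 8: 1531 < 766 fails; recursion stops.
Total rows emitted: 8.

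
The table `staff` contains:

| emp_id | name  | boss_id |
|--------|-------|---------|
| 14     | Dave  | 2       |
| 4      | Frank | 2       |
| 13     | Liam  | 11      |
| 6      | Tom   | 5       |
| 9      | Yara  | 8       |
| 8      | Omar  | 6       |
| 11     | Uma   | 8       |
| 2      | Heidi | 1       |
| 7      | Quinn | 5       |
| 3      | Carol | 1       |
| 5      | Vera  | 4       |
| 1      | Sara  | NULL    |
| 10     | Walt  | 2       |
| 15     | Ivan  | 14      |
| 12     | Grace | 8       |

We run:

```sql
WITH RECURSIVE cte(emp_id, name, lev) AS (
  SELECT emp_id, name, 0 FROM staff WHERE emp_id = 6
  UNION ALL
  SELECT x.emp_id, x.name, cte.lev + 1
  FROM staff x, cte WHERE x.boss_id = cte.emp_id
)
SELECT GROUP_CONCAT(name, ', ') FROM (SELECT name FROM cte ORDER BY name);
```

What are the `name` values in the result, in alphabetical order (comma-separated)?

Base: emp_id=6 (Tom) at lev 0.
Iteration 1: rows with boss_id in {6} -> Omar (id 8, lev 1).
Iteration 2: rows with boss_id in {8} -> Yara (id 9, lev 2), Uma (id 11, lev 2), Grace (id 12, lev 2).
Iteration 3: rows with boss_id in {9,11,12} -> Liam (id 13, lev 3).
Iteration 4: no rows with boss_id in {13}; recursion stops.

Grace, Liam, Omar, Tom, Uma, Yara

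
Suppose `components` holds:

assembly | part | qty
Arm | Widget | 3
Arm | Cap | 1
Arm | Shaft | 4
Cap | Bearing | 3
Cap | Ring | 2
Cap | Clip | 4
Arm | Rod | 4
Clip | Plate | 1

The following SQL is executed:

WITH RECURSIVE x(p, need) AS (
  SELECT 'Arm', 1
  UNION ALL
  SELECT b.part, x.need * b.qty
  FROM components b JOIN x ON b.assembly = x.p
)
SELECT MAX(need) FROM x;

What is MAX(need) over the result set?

Base: (Arm, need=1).
Iteration 1: components of {Arm} -> Cap = 1*1 = 1, Rod = 1*4 = 4, Shaft = 1*4 = 4, Widget = 1*3 = 3.
Iteration 2: components of {Cap,Rod,Shaft,Widget} -> Bearing = 1*3 = 3, Clip = 1*4 = 4, Ring = 1*2 = 2.
Iteration 3: components of {Bearing,Clip,Ring} -> Plate = 4*1 = 4.
Iteration 4: no further components; recursion stops.
need values: 1, 3, 1, 4, 4, 3, 2, 4, 4; the maximum is 4.

4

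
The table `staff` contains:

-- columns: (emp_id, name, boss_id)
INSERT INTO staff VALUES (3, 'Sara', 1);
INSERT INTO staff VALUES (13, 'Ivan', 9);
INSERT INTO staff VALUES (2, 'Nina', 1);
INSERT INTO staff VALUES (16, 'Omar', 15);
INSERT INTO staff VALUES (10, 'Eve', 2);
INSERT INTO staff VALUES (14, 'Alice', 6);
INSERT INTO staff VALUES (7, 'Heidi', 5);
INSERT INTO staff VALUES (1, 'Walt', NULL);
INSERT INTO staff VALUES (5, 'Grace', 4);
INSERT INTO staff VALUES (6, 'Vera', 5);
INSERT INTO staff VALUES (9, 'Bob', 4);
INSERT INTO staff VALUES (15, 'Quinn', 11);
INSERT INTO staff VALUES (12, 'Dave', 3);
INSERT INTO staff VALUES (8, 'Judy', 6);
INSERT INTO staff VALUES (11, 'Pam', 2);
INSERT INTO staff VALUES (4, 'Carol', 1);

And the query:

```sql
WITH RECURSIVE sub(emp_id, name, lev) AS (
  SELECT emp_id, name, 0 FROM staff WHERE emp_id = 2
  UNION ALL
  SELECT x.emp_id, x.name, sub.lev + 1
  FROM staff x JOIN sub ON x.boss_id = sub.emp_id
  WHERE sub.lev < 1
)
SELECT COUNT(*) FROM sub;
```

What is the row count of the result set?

Base: emp_id=2 (Nina) at lev 0.
Iteration 1: rows with boss_id in {2} -> Eve (id 10, lev 1), Pam (id 11, lev 1).
Iteration 2: lev < 1 fails for all current rows; recursion stops.
Total rows emitted: 3.

3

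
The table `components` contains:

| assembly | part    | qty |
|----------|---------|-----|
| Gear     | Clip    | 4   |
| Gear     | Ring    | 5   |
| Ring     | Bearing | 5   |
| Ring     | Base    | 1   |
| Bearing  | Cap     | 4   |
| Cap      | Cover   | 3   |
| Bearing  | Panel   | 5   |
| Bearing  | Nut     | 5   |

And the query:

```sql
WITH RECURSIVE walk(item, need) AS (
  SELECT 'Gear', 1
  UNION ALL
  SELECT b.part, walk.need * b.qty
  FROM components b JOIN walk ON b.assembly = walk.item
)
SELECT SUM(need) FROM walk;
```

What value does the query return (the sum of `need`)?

690

Base: (Gear, need=1).
Iteration 1: components of {Gear} -> Clip = 1*4 = 4, Ring = 1*5 = 5.
Iteration 2: components of {Clip,Ring} -> Base = 5*1 = 5, Bearing = 5*5 = 25.
Iteration 3: components of {Base,Bearing} -> Cap = 25*4 = 100, Nut = 25*5 = 125, Panel = 25*5 = 125.
Iteration 4: components of {Cap,Nut,Panel} -> Cover = 100*3 = 300.
Iteration 5: no further components; recursion stops.
SUM(need) = 1 + 4 + 5 + 25 + 5 + 100 + 125 + 125 + 300 = 690.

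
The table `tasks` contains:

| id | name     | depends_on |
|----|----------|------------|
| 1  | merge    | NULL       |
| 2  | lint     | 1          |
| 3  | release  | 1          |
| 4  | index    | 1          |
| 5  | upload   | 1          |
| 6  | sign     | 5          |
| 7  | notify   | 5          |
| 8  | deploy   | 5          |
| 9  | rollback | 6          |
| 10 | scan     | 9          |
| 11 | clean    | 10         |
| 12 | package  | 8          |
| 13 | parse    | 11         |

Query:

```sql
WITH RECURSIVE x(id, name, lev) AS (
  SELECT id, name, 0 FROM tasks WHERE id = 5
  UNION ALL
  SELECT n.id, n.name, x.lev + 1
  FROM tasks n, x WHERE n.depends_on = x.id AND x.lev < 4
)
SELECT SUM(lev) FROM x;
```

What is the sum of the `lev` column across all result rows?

14

Base: id=5 (upload) at lev 0.
Iteration 1: rows with depends_on in {5} -> sign (id 6, lev 1), notify (id 7, lev 1), deploy (id 8, lev 1).
Iteration 2: rows with depends_on in {6,7,8} -> rollback (id 9, lev 2), package (id 12, lev 2).
Iteration 3: rows with depends_on in {9,12} -> scan (id 10, lev 3).
Iteration 4: rows with depends_on in {10} -> clean (id 11, lev 4).
Iteration 5: lev < 4 fails for all current rows; recursion stops.
SUM(lev) = 0 + 1 + 1 + 1 + 2 + 2 + 3 + 4 = 14.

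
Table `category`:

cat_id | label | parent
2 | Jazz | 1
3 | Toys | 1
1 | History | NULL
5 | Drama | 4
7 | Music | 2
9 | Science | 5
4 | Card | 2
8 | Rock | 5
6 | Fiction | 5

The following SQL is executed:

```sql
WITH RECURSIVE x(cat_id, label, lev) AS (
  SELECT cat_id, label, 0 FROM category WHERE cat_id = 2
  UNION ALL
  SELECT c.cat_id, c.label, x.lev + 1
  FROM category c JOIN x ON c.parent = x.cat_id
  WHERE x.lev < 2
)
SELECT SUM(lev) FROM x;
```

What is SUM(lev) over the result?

Base: cat_id=2 (Jazz) at lev 0.
Iteration 1: rows with parent in {2} -> Card (id 4, lev 1), Music (id 7, lev 1).
Iteration 2: rows with parent in {4,7} -> Drama (id 5, lev 2).
Iteration 3: lev < 2 fails for all current rows; recursion stops.
SUM(lev) = 0 + 1 + 1 + 2 = 4.

4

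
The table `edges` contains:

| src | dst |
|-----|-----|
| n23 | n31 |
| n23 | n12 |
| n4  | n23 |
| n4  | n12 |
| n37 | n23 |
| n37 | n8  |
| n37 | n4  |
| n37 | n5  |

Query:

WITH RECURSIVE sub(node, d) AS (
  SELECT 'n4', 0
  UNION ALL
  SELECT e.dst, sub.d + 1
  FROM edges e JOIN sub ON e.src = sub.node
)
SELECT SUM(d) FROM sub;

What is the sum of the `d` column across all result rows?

Base: (n4, d=0).
Iteration 1: edges from {n4} -> (n12, d=1), (n23, d=1).
Iteration 2: edges from {n12,n23} -> (n12, d=2), (n31, d=2).
Iteration 3: no outgoing edges from {n12,n31}; recursion stops.
SUM(d) = 0 + 1 + 1 + 2 + 2 = 6.

6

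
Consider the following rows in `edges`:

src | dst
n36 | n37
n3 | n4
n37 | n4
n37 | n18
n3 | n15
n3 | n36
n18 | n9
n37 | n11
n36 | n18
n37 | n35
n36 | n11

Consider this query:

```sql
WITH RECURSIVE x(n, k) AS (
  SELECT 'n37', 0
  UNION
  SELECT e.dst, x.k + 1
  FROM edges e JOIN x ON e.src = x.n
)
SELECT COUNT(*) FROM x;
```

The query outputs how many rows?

Base: (n37, k=0).
Iteration 1: edges from {n37} -> (n11, k=1), (n18, k=1), (n35, k=1), (n4, k=1).
Iteration 2: edges from {n11,n18,n35,n4} -> (n9, k=2).
Iteration 3: no outgoing edges from {n9}; recursion stops.
Total rows emitted: 6.

6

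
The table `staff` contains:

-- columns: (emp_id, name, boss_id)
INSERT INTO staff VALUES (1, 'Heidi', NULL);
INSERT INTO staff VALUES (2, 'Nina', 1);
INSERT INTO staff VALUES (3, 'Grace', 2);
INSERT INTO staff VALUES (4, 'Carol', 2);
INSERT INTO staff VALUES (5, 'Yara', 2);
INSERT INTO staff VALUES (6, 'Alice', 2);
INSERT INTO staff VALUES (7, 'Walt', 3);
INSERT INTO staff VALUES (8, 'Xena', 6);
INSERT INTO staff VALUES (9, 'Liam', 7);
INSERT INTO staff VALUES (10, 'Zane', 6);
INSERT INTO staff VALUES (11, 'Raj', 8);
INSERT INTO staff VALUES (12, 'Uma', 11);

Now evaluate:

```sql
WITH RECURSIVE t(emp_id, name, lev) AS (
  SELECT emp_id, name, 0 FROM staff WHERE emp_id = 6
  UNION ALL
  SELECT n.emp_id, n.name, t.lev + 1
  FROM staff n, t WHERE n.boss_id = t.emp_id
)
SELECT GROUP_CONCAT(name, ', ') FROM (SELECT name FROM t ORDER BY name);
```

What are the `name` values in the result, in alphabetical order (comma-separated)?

Alice, Raj, Uma, Xena, Zane

Base: emp_id=6 (Alice) at lev 0.
Iteration 1: rows with boss_id in {6} -> Xena (id 8, lev 1), Zane (id 10, lev 1).
Iteration 2: rows with boss_id in {8,10} -> Raj (id 11, lev 2).
Iteration 3: rows with boss_id in {11} -> Uma (id 12, lev 3).
Iteration 4: no rows with boss_id in {12}; recursion stops.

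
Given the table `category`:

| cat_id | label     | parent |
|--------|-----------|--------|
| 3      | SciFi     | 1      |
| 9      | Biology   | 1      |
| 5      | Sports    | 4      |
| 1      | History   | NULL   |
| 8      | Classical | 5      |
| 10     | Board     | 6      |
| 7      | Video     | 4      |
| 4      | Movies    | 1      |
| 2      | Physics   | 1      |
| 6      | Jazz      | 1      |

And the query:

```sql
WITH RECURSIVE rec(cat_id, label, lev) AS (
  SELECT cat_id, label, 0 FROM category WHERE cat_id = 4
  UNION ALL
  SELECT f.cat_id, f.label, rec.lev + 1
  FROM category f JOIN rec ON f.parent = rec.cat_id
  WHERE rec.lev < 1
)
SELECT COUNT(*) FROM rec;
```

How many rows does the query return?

Base: cat_id=4 (Movies) at lev 0.
Iteration 1: rows with parent in {4} -> Sports (id 5, lev 1), Video (id 7, lev 1).
Iteration 2: lev < 1 fails for all current rows; recursion stops.
Total rows emitted: 3.

3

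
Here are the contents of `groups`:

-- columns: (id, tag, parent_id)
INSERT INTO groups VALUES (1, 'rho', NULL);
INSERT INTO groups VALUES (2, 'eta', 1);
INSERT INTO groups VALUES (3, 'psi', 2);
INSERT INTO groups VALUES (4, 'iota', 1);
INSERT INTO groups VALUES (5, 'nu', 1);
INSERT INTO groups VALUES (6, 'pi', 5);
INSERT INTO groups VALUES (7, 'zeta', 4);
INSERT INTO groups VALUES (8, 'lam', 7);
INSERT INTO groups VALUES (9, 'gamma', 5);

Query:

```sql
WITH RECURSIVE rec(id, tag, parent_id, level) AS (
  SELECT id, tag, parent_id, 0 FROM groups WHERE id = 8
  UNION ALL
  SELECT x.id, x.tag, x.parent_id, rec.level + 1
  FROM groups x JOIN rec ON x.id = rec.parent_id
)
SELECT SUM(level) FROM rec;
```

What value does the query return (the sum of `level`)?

Base: id=8 (lam), parent_id=7, level 0.
Iteration 1: join on id=7 -> zeta (id 7, parent_id=4, level 1).
Iteration 2: join on id=4 -> iota (id 4, parent_id=1, level 2).
Iteration 3: join on id=1 -> rho (id 1, parent_id=NULL, level 3).
Iteration 4: parent_id is NULL; no match; recursion stops.
SUM(level) = 0 + 1 + 2 + 3 = 6.

6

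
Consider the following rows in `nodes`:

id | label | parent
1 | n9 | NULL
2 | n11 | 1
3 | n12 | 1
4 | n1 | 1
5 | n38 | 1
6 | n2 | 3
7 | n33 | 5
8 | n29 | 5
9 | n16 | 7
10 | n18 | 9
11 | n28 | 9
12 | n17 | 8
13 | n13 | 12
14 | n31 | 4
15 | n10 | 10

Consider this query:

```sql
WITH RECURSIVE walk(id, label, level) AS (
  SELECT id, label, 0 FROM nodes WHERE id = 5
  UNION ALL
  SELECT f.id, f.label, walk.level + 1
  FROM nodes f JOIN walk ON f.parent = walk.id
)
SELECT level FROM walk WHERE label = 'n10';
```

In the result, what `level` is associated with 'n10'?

4

Base: id=5 (n38) at level 0.
Iteration 1: rows with parent in {5} -> n33 (id 7, level 1), n29 (id 8, level 1).
Iteration 2: rows with parent in {7,8} -> n16 (id 9, level 2), n17 (id 12, level 2).
Iteration 3: rows with parent in {9,12} -> n18 (id 10, level 3), n28 (id 11, level 3), n13 (id 13, level 3).
Iteration 4: rows with parent in {10,11,13} -> n10 (id 15, level 4).
Iteration 5: no rows with parent in {15}; recursion stops.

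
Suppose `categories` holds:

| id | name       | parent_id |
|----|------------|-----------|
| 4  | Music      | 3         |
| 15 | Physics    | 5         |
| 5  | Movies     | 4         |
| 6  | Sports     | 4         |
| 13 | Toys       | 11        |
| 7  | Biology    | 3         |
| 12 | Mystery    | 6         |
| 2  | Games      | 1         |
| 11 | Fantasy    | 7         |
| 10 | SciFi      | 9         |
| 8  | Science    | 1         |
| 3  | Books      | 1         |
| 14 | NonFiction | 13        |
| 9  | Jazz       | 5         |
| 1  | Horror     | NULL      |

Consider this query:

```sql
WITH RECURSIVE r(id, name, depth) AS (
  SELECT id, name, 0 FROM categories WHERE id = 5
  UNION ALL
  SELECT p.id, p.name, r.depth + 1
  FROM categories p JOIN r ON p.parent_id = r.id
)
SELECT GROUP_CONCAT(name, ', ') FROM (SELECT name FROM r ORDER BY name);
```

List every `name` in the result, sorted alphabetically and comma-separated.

Base: id=5 (Movies) at depth 0.
Iteration 1: rows with parent_id in {5} -> Jazz (id 9, depth 1), Physics (id 15, depth 1).
Iteration 2: rows with parent_id in {9,15} -> SciFi (id 10, depth 2).
Iteration 3: no rows with parent_id in {10}; recursion stops.

Jazz, Movies, Physics, SciFi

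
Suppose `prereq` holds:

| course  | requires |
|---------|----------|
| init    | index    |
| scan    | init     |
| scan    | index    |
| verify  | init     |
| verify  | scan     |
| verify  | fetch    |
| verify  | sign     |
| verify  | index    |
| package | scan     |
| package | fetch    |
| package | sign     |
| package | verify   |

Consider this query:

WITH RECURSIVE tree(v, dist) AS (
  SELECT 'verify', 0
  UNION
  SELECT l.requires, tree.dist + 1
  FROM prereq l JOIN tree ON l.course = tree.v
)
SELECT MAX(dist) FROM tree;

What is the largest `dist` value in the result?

Base: (verify, dist=0).
Iteration 1: edges from {verify} -> (fetch, dist=1), (index, dist=1), (init, dist=1), (scan, dist=1), (sign, dist=1).
Iteration 2: edges from {fetch,index,init,scan,sign} -> (index, dist=2), (init, dist=2). [UNION drops 1 duplicate row(s)]
Iteration 3: edges from {index,init} -> (index, dist=3).
Iteration 4: no outgoing edges from {index}; recursion stops.
dist values: 0, 1, 1, 1, 1, 1, 2, 2, 3; the maximum is 3.

3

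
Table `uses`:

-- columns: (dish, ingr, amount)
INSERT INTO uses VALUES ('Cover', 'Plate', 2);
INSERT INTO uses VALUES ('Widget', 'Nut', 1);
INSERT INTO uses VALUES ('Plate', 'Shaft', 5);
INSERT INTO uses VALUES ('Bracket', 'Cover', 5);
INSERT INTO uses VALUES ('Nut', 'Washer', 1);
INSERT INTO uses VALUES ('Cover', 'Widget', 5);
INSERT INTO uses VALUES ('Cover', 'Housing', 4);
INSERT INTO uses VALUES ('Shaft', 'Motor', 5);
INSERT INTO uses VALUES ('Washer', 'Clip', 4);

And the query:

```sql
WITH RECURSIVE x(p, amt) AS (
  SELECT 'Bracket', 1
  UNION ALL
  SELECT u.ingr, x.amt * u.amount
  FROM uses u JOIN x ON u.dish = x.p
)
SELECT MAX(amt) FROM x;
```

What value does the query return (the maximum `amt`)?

Base: (Bracket, amt=1).
Iteration 1: components of {Bracket} -> Cover = 1*5 = 5.
Iteration 2: components of {Cover} -> Housing = 5*4 = 20, Plate = 5*2 = 10, Widget = 5*5 = 25.
Iteration 3: components of {Housing,Plate,Widget} -> Nut = 25*1 = 25, Shaft = 10*5 = 50.
Iteration 4: components of {Nut,Shaft} -> Motor = 50*5 = 250, Washer = 25*1 = 25.
Iteration 5: components of {Motor,Washer} -> Clip = 25*4 = 100.
Iteration 6: no further components; recursion stops.
amt values: 1, 5, 25, 10, 20, 25, 50, 25, 250, 100; the maximum is 250.

250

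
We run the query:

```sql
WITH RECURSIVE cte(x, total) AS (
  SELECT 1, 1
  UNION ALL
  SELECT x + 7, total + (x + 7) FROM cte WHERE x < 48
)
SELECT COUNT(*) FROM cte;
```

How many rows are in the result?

Base: x=1, total=1.
Iteration 1: 1 < 48 holds -> x = 1 + 7 = 8, total = 1 + 8 = 9.
Iteration 2: 8 < 48 holds -> x = 8 + 7 = 15, total = 9 + 15 = 24.
Iteration 3: 15 < 48 holds -> x = 15 + 7 = 22, total = 24 + 22 = 46.
Iteration 4: 22 < 48 holds -> x = 22 + 7 = 29, total = 46 + 29 = 75.
Iteration 5: 29 < 48 holds -> x = 29 + 7 = 36, total = 75 + 36 = 111.
Iteration 6: 36 < 48 holds -> x = 36 + 7 = 43, total = 111 + 43 = 154.
Iteration 7: 43 < 48 holds -> x = 43 + 7 = 50, total = 154 + 50 = 204.
Iteration 8: 50 < 48 fails; recursion stops.
Total rows emitted: 8.

8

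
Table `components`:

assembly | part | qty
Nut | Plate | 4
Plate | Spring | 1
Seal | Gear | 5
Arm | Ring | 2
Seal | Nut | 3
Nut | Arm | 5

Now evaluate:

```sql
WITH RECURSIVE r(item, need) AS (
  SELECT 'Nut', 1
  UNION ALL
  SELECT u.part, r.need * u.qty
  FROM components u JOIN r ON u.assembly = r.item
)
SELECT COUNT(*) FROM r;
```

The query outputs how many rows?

Base: (Nut, need=1).
Iteration 1: components of {Nut} -> Arm = 1*5 = 5, Plate = 1*4 = 4.
Iteration 2: components of {Arm,Plate} -> Ring = 5*2 = 10, Spring = 4*1 = 4.
Iteration 3: no further components; recursion stops.
Total rows emitted: 5.

5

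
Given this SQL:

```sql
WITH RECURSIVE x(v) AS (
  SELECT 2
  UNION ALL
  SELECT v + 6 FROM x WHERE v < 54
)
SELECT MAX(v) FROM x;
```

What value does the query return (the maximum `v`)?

56

Base: v=2.
Iteration 1: 2 < 54 holds -> v = 2 + 6 = 8.
Iteration 2: 8 < 54 holds -> v = 8 + 6 = 14.
Iteration 3: 14 < 54 holds -> v = 14 + 6 = 20.
Iteration 4: 20 < 54 holds -> v = 20 + 6 = 26.
Iteration 5: 26 < 54 holds -> v = 26 + 6 = 32.
Iteration 6: 32 < 54 holds -> v = 32 + 6 = 38.
Iteration 7: 38 < 54 holds -> v = 38 + 6 = 44.
Iteration 8: 44 < 54 holds -> v = 44 + 6 = 50.
Iteration 9: 50 < 54 holds -> v = 50 + 6 = 56.
Iteration 10: 56 < 54 fails; recursion stops.
v values: 2, 8, 14, 20, 26, 32, 38, 44, 50, 56; the maximum is 56.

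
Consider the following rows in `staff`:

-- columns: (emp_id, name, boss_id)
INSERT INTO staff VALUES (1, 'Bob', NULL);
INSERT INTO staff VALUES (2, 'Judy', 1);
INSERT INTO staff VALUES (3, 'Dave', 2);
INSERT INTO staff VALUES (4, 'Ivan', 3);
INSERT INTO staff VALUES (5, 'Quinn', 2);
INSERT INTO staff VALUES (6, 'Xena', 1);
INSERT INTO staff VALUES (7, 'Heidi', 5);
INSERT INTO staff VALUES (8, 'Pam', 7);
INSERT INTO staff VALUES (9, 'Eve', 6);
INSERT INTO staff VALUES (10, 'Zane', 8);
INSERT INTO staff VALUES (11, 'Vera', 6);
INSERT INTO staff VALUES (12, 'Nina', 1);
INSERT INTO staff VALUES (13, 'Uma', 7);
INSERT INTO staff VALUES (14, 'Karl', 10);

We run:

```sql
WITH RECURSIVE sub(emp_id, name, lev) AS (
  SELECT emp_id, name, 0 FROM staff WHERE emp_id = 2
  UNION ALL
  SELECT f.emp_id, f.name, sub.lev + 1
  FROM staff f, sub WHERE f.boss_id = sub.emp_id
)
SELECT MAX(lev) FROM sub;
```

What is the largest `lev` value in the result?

Base: emp_id=2 (Judy) at lev 0.
Iteration 1: rows with boss_id in {2} -> Dave (id 3, lev 1), Quinn (id 5, lev 1).
Iteration 2: rows with boss_id in {3,5} -> Ivan (id 4, lev 2), Heidi (id 7, lev 2).
Iteration 3: rows with boss_id in {4,7} -> Pam (id 8, lev 3), Uma (id 13, lev 3).
Iteration 4: rows with boss_id in {8,13} -> Zane (id 10, lev 4).
Iteration 5: rows with boss_id in {10} -> Karl (id 14, lev 5).
Iteration 6: no rows with boss_id in {14}; recursion stops.
lev values: 0, 1, 1, 2, 2, 3, 3, 4, 5; the maximum is 5.

5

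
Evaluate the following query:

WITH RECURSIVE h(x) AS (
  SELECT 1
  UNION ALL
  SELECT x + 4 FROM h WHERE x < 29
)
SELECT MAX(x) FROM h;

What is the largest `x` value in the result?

Base: x=1.
Iteration 1: 1 < 29 holds -> x = 1 + 4 = 5.
Iteration 2: 5 < 29 holds -> x = 5 + 4 = 9.
Iteration 3: 9 < 29 holds -> x = 9 + 4 = 13.
Iteration 4: 13 < 29 holds -> x = 13 + 4 = 17.
Iteration 5: 17 < 29 holds -> x = 17 + 4 = 21.
Iteration 6: 21 < 29 holds -> x = 21 + 4 = 25.
Iteration 7: 25 < 29 holds -> x = 25 + 4 = 29.
Iteration 8: 29 < 29 fails; recursion stops.
x values: 1, 5, 9, 13, 17, 21, 25, 29; the maximum is 29.

29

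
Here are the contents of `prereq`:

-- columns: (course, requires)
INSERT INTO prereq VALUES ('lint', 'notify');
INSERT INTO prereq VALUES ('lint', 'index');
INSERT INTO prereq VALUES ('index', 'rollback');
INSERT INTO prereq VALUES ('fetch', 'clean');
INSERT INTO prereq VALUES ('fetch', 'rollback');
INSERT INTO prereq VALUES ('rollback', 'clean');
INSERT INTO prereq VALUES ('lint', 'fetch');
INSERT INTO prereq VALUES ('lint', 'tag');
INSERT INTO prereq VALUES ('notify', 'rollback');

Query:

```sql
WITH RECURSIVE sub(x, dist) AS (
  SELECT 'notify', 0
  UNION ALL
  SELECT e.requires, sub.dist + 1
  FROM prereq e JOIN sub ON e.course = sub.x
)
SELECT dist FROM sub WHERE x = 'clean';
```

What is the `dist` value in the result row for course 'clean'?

2

Base: (notify, dist=0).
Iteration 1: edges from {notify} -> (rollback, dist=1).
Iteration 2: edges from {rollback} -> (clean, dist=2).
Iteration 3: no outgoing edges from {clean}; recursion stops.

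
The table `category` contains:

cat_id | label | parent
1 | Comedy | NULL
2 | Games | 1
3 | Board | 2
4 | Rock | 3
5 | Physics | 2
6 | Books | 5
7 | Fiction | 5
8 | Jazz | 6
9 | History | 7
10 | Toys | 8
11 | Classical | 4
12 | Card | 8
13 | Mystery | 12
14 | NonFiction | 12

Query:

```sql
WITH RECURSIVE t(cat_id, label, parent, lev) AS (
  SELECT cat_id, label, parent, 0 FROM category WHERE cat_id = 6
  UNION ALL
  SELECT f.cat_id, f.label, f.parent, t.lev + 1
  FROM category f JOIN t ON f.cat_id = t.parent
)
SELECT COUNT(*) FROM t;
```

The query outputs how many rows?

Base: cat_id=6 (Books), parent=5, lev 0.
Iteration 1: join on cat_id=5 -> Physics (id 5, parent=2, lev 1).
Iteration 2: join on cat_id=2 -> Games (id 2, parent=1, lev 2).
Iteration 3: join on cat_id=1 -> Comedy (id 1, parent=NULL, lev 3).
Iteration 4: parent is NULL; no match; recursion stops.
Total rows emitted: 4.

4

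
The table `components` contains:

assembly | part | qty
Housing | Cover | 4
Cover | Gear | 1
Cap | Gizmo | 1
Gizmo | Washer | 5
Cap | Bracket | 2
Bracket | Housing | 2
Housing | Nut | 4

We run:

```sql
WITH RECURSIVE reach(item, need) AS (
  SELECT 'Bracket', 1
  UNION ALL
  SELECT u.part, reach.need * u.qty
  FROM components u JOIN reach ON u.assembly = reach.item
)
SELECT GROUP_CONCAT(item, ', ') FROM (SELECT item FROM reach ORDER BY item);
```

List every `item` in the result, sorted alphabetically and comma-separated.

Base: (Bracket, need=1).
Iteration 1: components of {Bracket} -> Housing = 1*2 = 2.
Iteration 2: components of {Housing} -> Cover = 2*4 = 8, Nut = 2*4 = 8.
Iteration 3: components of {Cover,Nut} -> Gear = 8*1 = 8.
Iteration 4: no further components; recursion stops.

Bracket, Cover, Gear, Housing, Nut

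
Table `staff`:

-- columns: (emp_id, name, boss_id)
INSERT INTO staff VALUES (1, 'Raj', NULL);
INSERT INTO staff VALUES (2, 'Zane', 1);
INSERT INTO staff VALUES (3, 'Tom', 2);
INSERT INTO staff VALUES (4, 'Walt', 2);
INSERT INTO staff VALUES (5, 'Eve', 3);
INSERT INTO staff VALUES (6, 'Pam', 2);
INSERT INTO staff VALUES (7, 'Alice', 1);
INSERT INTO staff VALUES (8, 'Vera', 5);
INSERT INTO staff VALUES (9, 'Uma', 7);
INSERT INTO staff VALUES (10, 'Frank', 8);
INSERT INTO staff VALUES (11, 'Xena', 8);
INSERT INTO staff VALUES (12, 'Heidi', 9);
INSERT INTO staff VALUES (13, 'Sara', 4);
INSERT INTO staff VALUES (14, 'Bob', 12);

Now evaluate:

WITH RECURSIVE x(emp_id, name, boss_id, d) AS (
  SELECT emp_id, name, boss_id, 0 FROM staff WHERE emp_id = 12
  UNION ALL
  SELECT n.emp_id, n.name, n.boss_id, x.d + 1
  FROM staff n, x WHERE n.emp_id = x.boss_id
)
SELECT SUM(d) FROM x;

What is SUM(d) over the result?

Base: emp_id=12 (Heidi), boss_id=9, d 0.
Iteration 1: join on emp_id=9 -> Uma (id 9, boss_id=7, d 1).
Iteration 2: join on emp_id=7 -> Alice (id 7, boss_id=1, d 2).
Iteration 3: join on emp_id=1 -> Raj (id 1, boss_id=NULL, d 3).
Iteration 4: boss_id is NULL; no match; recursion stops.
SUM(d) = 0 + 1 + 2 + 3 = 6.

6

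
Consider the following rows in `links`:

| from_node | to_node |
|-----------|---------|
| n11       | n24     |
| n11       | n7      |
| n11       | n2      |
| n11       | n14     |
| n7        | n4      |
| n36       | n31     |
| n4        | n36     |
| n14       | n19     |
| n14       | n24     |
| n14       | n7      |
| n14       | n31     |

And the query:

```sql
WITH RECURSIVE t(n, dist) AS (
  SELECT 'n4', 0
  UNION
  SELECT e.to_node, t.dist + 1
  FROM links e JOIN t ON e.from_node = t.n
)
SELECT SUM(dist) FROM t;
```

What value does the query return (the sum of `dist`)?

Base: (n4, dist=0).
Iteration 1: edges from {n4} -> (n36, dist=1).
Iteration 2: edges from {n36} -> (n31, dist=2).
Iteration 3: no outgoing edges from {n31}; recursion stops.
SUM(dist) = 0 + 1 + 2 = 3.

3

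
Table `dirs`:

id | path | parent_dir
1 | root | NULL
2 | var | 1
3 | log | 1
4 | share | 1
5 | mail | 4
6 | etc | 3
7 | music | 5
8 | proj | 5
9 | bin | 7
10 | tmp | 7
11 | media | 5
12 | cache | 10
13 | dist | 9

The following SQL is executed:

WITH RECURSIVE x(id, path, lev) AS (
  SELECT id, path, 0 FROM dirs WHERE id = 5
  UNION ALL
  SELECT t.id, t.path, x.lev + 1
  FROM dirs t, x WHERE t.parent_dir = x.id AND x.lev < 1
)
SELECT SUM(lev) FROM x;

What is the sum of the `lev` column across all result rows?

3

Base: id=5 (mail) at lev 0.
Iteration 1: rows with parent_dir in {5} -> music (id 7, lev 1), proj (id 8, lev 1), media (id 11, lev 1).
Iteration 2: lev < 1 fails for all current rows; recursion stops.
SUM(lev) = 0 + 1 + 1 + 1 = 3.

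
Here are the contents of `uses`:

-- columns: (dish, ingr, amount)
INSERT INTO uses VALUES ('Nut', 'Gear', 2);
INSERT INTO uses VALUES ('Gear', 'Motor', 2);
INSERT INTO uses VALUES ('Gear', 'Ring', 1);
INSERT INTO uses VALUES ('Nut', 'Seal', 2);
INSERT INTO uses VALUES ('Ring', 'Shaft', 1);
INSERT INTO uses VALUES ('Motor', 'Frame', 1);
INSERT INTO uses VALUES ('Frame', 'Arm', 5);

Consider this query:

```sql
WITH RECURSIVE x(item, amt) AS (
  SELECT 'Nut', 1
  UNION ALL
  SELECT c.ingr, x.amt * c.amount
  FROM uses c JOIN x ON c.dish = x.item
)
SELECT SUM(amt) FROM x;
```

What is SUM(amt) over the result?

Base: (Nut, amt=1).
Iteration 1: components of {Nut} -> Gear = 1*2 = 2, Seal = 1*2 = 2.
Iteration 2: components of {Gear,Seal} -> Motor = 2*2 = 4, Ring = 2*1 = 2.
Iteration 3: components of {Motor,Ring} -> Frame = 4*1 = 4, Shaft = 2*1 = 2.
Iteration 4: components of {Frame,Shaft} -> Arm = 4*5 = 20.
Iteration 5: no further components; recursion stops.
SUM(amt) = 1 + 2 + 2 + 4 + 2 + 4 + 2 + 20 = 37.

37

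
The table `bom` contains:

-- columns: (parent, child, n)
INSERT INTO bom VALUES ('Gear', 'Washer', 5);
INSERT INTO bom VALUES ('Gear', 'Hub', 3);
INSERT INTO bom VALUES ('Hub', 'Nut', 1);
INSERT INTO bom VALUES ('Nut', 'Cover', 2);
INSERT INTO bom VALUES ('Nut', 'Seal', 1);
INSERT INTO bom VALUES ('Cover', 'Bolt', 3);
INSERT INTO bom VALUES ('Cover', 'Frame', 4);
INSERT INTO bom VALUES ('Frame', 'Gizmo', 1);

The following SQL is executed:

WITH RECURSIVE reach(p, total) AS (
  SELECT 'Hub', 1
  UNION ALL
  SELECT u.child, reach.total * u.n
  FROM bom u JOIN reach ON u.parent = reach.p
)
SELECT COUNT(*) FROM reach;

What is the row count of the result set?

7

Base: (Hub, total=1).
Iteration 1: components of {Hub} -> Nut = 1*1 = 1.
Iteration 2: components of {Nut} -> Cover = 1*2 = 2, Seal = 1*1 = 1.
Iteration 3: components of {Cover,Seal} -> Bolt = 2*3 = 6, Frame = 2*4 = 8.
Iteration 4: components of {Bolt,Frame} -> Gizmo = 8*1 = 8.
Iteration 5: no further components; recursion stops.
Total rows emitted: 7.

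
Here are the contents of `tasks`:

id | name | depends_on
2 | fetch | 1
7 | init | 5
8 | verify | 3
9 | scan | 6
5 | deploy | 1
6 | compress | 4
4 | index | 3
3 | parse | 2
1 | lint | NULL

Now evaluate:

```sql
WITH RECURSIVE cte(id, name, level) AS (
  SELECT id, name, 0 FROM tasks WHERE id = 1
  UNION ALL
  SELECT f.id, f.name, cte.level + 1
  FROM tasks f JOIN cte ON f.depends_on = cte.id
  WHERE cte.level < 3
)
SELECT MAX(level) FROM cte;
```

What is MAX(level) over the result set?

3

Base: id=1 (lint) at level 0.
Iteration 1: rows with depends_on in {1} -> fetch (id 2, level 1), deploy (id 5, level 1).
Iteration 2: rows with depends_on in {2,5} -> parse (id 3, level 2), init (id 7, level 2).
Iteration 3: rows with depends_on in {3,7} -> index (id 4, level 3), verify (id 8, level 3).
Iteration 4: level < 3 fails for all current rows; recursion stops.
level values: 0, 1, 1, 2, 2, 3, 3; the maximum is 3.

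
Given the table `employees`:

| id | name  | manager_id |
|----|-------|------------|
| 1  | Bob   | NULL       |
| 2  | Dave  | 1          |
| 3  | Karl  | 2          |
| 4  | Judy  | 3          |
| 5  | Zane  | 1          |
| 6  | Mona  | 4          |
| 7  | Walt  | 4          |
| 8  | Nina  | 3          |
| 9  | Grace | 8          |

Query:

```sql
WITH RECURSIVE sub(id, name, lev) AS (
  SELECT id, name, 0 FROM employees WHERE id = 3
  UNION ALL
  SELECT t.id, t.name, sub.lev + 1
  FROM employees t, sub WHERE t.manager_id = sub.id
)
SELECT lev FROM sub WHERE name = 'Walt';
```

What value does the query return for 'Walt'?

Base: id=3 (Karl) at lev 0.
Iteration 1: rows with manager_id in {3} -> Judy (id 4, lev 1), Nina (id 8, lev 1).
Iteration 2: rows with manager_id in {4,8} -> Mona (id 6, lev 2), Walt (id 7, lev 2), Grace (id 9, lev 2).
Iteration 3: no rows with manager_id in {6,7,9}; recursion stops.

2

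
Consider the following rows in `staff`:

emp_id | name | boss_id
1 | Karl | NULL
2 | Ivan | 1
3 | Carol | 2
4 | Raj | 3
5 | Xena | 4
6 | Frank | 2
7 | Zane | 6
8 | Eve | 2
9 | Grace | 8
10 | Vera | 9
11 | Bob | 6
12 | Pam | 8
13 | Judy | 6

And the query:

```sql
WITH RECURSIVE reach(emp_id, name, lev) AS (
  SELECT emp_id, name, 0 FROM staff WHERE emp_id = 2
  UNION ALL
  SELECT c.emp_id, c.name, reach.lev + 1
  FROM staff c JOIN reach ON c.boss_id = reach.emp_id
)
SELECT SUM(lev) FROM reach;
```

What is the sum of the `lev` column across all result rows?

Base: emp_id=2 (Ivan) at lev 0.
Iteration 1: rows with boss_id in {2} -> Carol (id 3, lev 1), Frank (id 6, lev 1), Eve (id 8, lev 1).
Iteration 2: rows with boss_id in {3,6,8} -> Raj (id 4, lev 2), Zane (id 7, lev 2), Grace (id 9, lev 2), Bob (id 11, lev 2), Pam (id 12, lev 2), Judy (id 13, lev 2).
Iteration 3: rows with boss_id in {4,7,9,11,12,13} -> Xena (id 5, lev 3), Vera (id 10, lev 3).
Iteration 4: no rows with boss_id in {5,10}; recursion stops.
SUM(lev) = 0 + 1 + 1 + 1 + 2 + 2 + 2 + 2 + 2 + 2 + 3 + 3 = 21.

21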